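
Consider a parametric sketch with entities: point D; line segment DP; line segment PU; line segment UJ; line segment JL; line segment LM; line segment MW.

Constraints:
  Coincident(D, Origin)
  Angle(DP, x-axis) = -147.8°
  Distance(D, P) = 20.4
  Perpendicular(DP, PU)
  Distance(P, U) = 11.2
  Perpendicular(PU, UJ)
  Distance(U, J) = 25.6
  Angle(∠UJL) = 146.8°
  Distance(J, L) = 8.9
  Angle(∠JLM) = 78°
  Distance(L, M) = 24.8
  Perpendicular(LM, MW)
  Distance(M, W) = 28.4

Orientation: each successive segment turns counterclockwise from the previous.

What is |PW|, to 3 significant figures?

10.1

D is at the origin; DP runs at -147.8° with length 20.4, so P = (-17.3, -10.9). DP ⟂ PU, so PU runs at -57.8°; with |PU| = 11.2, U = (-11.3, -20.3). The perpendicularity gives UJ at right angles to PU, so UJ runs at 32.2°; with |UJ| = 25.6, J = (10.4, -6.71). ∠UJL = 146.8° gives JL at 65.4° from the x-axis; with |JL| = 8.9, L = (14.1, 1.39). ∠JLM = 78.0° gives LM at 167° from the x-axis; with |LM| = 24.8, M = (-10.1, 6.80). LM ⟂ MW, so MW runs at -103°; with |MW| = 28.4, W = (-16.3, -20.9). Then |PW| = |W − P| = 10.1.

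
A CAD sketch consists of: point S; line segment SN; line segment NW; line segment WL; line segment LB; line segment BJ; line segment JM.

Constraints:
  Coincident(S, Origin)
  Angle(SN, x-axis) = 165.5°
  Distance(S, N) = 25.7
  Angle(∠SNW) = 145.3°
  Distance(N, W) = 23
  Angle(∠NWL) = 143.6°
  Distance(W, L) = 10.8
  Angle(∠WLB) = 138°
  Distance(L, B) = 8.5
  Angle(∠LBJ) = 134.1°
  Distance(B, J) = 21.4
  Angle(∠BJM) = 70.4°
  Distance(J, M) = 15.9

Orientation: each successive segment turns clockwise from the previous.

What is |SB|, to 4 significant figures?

54.53

∠NWL = 143.6° gives WL at 94.40° from the x-axis; with |WL| = 10.8, L = (-40.74, 34.61). ∠WLB = 138.0° gives LB at 52.40° from the x-axis; with |LB| = 8.5, B = (-35.55, 41.35). Then |SB| = |B − S| = 54.53.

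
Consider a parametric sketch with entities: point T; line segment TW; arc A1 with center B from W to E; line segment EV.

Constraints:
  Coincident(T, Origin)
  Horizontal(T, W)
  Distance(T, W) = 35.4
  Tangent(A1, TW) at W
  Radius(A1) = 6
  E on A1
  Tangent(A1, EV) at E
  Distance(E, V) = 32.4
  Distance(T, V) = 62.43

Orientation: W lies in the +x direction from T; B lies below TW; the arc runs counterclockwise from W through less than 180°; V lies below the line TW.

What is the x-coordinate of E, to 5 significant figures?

30.866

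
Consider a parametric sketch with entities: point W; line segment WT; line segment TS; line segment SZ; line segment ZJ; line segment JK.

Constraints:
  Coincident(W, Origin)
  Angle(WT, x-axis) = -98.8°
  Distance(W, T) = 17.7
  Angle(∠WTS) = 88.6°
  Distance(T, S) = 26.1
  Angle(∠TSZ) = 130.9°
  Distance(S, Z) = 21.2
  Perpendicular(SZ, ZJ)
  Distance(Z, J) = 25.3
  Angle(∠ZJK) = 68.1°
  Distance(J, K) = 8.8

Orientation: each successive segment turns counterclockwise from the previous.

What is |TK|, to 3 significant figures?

30.2

W is at the origin; WT runs at -98.8° with length 17.7, so T = (-2.71, -17.5). ∠WTS = 88.6° gives TS at -7.40° from the x-axis; with |TS| = 26.1, S = (23.2, -20.9). ∠TSZ = 130.9° gives SZ at 41.7° from the x-axis; with |SZ| = 21.2, Z = (39.0, -6.75). SZ is perpendicular to ZJ, so ZJ runs at 132°; with |ZJ| = 25.3, J = (22.2, 12.1). ∠ZJK = 68.1° gives JK at -116° from the x-axis; with |JK| = 8.8, K = (18.3, 4.26). Then |TK| = |K − T| = 30.2.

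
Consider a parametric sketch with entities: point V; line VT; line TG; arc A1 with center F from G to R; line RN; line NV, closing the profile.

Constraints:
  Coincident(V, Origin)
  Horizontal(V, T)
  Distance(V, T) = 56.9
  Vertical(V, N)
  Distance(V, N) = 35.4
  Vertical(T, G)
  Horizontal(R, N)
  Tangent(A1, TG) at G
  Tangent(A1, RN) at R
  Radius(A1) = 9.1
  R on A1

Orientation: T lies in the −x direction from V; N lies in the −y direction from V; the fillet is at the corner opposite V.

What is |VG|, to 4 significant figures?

62.68

V is at the origin; V and T share the same y with |VT| = 56.9 and T on the −x side, so T = (-56.90, 0.000). V and N share the same x with |VN| = 35.4 and N on the −y side, so N = (0.000, -35.40). The virtual corner opposite V is at (-56.90, -35.40). Since A1 is tangent to TG there, FG ⟂ TG and the tangent condition forces FR to be normal to RN, with radius 9.1, so the center F sits 9.1 in from both sides at F = (-47.80, -26.30). That places the tangent points at G = (-56.90, -26.30) on TG and R = (-47.80, -35.40) on RN. Then |VG| = |G − V| = 62.68.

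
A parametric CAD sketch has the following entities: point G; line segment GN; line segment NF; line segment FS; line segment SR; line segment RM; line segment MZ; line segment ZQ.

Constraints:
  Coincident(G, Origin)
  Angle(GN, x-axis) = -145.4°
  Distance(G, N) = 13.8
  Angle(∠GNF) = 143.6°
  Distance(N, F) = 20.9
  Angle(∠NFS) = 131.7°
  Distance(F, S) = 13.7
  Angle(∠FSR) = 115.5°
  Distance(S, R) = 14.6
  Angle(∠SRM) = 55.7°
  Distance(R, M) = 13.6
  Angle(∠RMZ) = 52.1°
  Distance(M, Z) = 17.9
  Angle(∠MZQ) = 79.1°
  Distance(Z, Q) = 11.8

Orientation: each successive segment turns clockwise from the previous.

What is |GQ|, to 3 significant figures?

45.9

∠RMZ = 52.1° gives MZ at 173° from the x-axis; with |MZ| = 17.9, Z = (-45.7, 7.08). ∠MZQ = 79.1° gives ZQ at 72.3° from the x-axis; with |ZQ| = 11.8, Q = (-42.1, 18.3). Then |GQ| = |Q − G| = 45.9.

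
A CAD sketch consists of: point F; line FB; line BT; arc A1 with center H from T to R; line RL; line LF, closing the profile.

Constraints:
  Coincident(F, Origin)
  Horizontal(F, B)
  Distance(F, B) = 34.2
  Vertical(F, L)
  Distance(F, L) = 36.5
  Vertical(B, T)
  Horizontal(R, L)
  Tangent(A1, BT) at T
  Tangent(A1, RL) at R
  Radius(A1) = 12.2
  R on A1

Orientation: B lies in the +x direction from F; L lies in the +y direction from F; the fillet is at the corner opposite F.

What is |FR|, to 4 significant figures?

42.62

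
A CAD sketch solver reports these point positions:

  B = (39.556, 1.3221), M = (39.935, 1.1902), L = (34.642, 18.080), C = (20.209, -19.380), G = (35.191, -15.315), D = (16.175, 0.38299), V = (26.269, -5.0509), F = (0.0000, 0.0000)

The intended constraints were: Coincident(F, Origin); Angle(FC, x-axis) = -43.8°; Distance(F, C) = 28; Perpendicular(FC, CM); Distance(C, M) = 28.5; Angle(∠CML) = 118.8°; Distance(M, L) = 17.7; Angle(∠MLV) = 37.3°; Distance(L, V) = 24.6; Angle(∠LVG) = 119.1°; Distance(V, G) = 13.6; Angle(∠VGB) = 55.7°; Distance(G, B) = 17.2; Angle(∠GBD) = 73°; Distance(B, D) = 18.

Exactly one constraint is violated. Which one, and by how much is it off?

Distance(B, D) = 18 — off by 5.40.

F = (0.00, 0.00) ✓; FC at -43.80° ✓; |FC| = 28.00 ✓; ∠(FC, CM) = 90.00° ✓; |CM| = 28.50 ✓; ∠CML = 118.8° ✓; |ML| = 17.70 ✓; ∠MLV = 37.30° ✓; |LV| = 24.60 ✓; ∠LVG = 119.1° ✓; |VG| = 13.60 ✓; ∠VGB = 55.70° ✓; |GB| = 17.20 ✓; ∠GBD = 73.00° ✓; |BD| = 23.40 ✗.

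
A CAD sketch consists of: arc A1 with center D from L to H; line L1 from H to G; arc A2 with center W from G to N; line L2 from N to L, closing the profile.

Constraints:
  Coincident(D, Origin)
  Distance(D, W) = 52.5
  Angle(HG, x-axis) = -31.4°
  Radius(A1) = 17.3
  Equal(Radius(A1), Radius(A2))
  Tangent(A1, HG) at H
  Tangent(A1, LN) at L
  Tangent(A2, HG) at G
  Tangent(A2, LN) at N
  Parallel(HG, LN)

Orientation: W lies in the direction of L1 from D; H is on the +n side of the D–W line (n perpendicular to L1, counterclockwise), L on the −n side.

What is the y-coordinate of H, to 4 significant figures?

14.77

The slot axis is L1's direction at -31.4°, so u = (cos -31.4°, sin -31.4°) = (0.8536, -0.5210) and n = (−sin -31.4°, cos -31.4°) = (0.5210, 0.8536). D is at the origin and W lies 52.5 along u from D, so W = 52.5·u = (44.81, -27.35). Tangency of A1 to both parallel lines with radius 17.3 puts H and L at D ± 17.3·n: H = (9.013, 14.77), L = (-9.013, -14.77). So H.y = 14.77.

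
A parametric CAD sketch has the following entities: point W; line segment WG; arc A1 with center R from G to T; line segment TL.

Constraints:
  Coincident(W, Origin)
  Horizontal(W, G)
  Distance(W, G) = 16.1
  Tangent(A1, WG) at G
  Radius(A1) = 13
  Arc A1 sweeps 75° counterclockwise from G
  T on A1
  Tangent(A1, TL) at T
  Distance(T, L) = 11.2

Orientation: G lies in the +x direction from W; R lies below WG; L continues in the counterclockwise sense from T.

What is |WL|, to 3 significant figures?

20.5

W is at the origin; W and G share the same y with |WG| = 16.1 and G on the +x side, so G = (16.1, 0.00). A1 meets WG tangentially, so RG is at right angles to WG, so R = G + (0, -13) = (16.1, -13.0). On A1, G sits at bearing 90° from R; a 75° counterclockwise sweep puts T at bearing 165°, so T = R + 13.0·(cos 165°, sin 165°) = (3.54, -9.64). Since A1 is tangent to TL there, RT ⟂ TL, so TL runs along (−sin 165°, cos 165°); with |TL| = 11.2, L = (0.644, -20.5). Then |WL| = |L − W| = 20.5.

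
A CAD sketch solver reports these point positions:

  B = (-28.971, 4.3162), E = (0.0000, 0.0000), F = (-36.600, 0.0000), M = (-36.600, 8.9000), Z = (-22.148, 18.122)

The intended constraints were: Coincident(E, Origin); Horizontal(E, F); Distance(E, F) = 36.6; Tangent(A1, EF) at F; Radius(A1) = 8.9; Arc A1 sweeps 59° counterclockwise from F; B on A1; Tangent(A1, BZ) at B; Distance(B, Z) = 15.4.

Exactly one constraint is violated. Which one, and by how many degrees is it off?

Tangent(A1, BZ) at B — off by 4.70°.

E = (0.00, 0.00) ✓; E.y = 0.00, F.y = 0.00 ✓; |EF| = 36.60 ✓; ∠(MF, FE) = 90.00° ✓; |MF| = 8.900 ✓; bearing(M→B) − bearing(M→F) = 59.00° ✓; |MB| = 8.900 ✓; ∠(MB, BZ) = 85.30° ✗; |BZ| = 15.40 ✓.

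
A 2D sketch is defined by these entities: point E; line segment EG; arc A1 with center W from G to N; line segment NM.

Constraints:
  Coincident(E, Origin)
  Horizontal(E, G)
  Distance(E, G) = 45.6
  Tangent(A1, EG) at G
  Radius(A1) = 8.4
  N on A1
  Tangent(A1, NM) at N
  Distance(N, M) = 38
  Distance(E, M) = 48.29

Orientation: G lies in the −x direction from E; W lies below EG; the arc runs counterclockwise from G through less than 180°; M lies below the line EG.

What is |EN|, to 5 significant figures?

53.528

E is at the origin; EG is horizontal with |EG| = 45.6 and G on the −x side, so G = (-45.600, 0.0000). A1 meets EG tangentially, so WG is at right angles to EG, so W = G + (0, -8.4) = (-45.600, -8.4000). Since WN ⟂ NM (tangency), |WM| = √(8.4² + 38.0²) = 38.917 regardless of where N sits on A1. So M lies on both circle(E, 48.29) and circle(W, 38.917); the below-EG intersection is M = (-24.916, -41.366). N is the foot of the tangent from M: N = (-51.584, -14.295).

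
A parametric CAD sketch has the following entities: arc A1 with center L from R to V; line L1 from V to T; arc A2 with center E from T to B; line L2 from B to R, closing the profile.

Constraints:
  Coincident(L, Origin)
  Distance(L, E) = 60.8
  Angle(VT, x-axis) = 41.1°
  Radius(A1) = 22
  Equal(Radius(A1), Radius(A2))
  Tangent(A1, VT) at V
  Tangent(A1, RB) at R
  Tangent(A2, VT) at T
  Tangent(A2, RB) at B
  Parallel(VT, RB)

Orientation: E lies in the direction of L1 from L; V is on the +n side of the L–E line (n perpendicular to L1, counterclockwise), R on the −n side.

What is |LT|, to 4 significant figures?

64.66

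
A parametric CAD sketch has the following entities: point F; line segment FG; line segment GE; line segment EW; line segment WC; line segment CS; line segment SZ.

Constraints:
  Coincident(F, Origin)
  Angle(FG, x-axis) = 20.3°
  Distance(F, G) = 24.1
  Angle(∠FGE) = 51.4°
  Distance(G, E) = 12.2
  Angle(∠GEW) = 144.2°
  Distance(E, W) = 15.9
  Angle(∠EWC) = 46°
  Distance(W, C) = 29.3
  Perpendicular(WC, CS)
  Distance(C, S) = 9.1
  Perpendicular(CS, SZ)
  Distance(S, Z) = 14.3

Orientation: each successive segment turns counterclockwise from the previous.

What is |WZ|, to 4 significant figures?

17.54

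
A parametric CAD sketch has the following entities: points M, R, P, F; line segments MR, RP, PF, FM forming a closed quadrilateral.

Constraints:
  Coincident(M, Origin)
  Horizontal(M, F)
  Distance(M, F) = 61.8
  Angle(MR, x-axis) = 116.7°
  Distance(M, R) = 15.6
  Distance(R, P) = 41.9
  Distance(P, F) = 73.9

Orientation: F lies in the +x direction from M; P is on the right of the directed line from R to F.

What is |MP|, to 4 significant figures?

28.73

M is at the origin; M and F share the same y with |MF| = 61.8 and F in +x, so F = (61.8, 0). MR runs at 116.7° with |MR| = 15.6, so R = (-7.009, 13.94). P is determined by |RP| = 41.9 and |PF| = 73.9 together: it lies at the intersection of circle(R, 41.9) and circle(F, 73.9). With |RF| = 70.21, the foot of the radical line on RF is 8.713 from R and the perpendicular offset is √(41.9² − 8.713²) = 40.98. Taking the right-of-RF solution: P = (-6.606, -27.96).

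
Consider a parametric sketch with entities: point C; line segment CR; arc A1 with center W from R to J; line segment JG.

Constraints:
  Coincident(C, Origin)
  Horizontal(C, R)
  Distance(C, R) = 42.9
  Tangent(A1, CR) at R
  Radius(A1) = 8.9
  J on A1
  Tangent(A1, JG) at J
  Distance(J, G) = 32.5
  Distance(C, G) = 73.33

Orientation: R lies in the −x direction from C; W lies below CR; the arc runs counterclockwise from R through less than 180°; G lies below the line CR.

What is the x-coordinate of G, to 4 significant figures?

-64.62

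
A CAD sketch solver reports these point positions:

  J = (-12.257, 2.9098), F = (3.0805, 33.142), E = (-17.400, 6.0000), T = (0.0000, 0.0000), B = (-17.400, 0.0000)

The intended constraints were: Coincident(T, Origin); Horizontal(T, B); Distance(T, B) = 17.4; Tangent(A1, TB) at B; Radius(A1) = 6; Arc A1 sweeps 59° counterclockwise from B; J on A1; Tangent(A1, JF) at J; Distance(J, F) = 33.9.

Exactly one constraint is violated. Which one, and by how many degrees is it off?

Tangent(A1, JF) at J — off by 4.10°.

T = (0.00, 0.00) ✓; T.y = 0.00, B.y = 0.00 ✓; |TB| = 17.40 ✓; ∠(EB, BT) = 90.00° ✓; |EB| = 6.000 ✓; bearing(E→J) − bearing(E→B) = 59.00° ✓; |EJ| = 6.000 ✓; ∠(EJ, JF) = 85.90° ✗; |JF| = 33.90 ✓.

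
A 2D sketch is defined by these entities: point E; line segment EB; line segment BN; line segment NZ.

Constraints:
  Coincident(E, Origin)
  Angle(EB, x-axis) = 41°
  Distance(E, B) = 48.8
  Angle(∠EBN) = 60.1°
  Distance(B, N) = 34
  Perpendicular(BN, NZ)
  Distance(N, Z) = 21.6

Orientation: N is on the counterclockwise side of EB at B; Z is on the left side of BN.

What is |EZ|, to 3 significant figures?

22.9

∠EBN = 60.1°, so BN runs at 41.0° + (180° − 60.1°) = 161° from the x-axis; with |BN| = 34.0, N = B + 34.0·(cos 161°, sin 161°) = (4.70, 43.1). BN ⟂ NZ; with |NZ| = 21.6 on the left of BN, Z = N + 21.6·(-0.327, -0.945) = (-2.37, 22.7). Then |EZ| = |Z − E| = 22.9.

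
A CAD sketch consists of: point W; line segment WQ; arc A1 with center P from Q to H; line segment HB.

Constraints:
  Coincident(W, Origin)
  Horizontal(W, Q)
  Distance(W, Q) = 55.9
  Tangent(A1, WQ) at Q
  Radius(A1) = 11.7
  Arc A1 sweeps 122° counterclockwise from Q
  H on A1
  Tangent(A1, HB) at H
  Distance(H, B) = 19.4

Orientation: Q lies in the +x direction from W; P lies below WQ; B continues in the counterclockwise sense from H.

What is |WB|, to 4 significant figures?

65.92

On A1, Q sits at bearing 90° from P; a 122° counterclockwise sweep puts H at bearing 212°, so H = P + 11.7·(cos 212°, sin 212°) = (45.98, -17.90). The tangent condition forces PH to be normal to HB, so HB runs along (−sin 212°, cos 212°); with |HB| = 19.4, B = (56.26, -34.35). Then |WB| = |B − W| = 65.92.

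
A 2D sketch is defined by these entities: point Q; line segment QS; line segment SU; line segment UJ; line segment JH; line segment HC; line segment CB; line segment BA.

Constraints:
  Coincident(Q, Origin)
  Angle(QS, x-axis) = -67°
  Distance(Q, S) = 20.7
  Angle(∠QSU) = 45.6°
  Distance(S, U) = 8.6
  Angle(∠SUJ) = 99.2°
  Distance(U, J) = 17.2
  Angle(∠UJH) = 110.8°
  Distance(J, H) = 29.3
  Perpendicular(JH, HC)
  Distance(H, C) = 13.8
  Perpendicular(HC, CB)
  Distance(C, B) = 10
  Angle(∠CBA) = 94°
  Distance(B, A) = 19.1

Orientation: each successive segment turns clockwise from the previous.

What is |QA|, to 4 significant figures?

22.48

Q is at the origin; QS runs at -67.0° with length 20.7, so S = (8.088, -19.05). ∠QSU = 45.6° gives SU at 158.6° from the x-axis; with |SU| = 8.6, U = (0.08105, -15.92). ∠SUJ = 99.2° gives UJ at 77.80° from the x-axis; with |UJ| = 17.2, J = (3.716, 0.8950). ∠UJH = 110.8° gives JH at 8.600° from the x-axis; with |JH| = 29.3, H = (32.69, 5.276). The perpendicularity gives HC at right angles to JH, so HC runs at -81.40°; with |HC| = 13.8, C = (34.75, -8.368). HC is perpendicular to CB, so CB runs at -171.4°; with |CB| = 10.0, B = (24.86, -9.864). ∠CBA = 94.0° gives BA at 102.6° from the x-axis; with |BA| = 19.1, A = (20.70, 8.776). Then |QA| = |A − Q| = 22.48.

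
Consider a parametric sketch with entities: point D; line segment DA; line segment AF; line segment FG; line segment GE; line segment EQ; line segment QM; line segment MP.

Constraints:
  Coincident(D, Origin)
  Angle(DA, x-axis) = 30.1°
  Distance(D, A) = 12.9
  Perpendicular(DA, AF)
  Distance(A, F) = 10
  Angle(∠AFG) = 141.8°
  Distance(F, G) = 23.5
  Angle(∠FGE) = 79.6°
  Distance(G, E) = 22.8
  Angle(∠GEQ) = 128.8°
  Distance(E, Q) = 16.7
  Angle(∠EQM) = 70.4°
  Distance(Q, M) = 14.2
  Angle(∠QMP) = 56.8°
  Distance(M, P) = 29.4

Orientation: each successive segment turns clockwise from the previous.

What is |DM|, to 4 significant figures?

2.403

D is at the origin; DA runs at 30.1° with length 12.9, so A = (11.16, 6.469). The perpendicularity gives AF at right angles to DA, so AF runs at -59.90°; with |AF| = 10.0, F = (16.18, -2.182). ∠AFG = 141.8° gives FG at -98.10° from the x-axis; with |FG| = 23.5, G = (12.86, -25.45). ∠FGE = 79.6° gives GE at 161.5° from the x-axis; with |GE| = 22.8, E = (-8.757, -18.21). ∠GEQ = 128.8° gives EQ at 110.3° from the x-axis; with |EQ| = 16.7, Q = (-14.55, -2.550). ∠EQM = 70.4° gives QM at 0.7000° from the x-axis; with |QM| = 14.2, M = (-0.3523, -2.377). Then |DM| = |M − D| = 2.403.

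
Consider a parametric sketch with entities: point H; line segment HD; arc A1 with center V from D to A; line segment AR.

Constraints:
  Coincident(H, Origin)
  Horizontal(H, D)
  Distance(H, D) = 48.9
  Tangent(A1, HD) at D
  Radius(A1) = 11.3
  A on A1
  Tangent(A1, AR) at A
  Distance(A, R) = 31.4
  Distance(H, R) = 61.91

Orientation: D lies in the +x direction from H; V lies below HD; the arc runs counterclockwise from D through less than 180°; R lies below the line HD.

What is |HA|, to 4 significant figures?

40.05

Checks: ∠(VD, DH) = 90.00° ✓; |VD| = 11.30 ✓; |VA| = 11.30 ✓; ∠(VA, AR) = 90.00° ✓; |AR| = 31.40 ✓; |HR| = 61.91 ✓.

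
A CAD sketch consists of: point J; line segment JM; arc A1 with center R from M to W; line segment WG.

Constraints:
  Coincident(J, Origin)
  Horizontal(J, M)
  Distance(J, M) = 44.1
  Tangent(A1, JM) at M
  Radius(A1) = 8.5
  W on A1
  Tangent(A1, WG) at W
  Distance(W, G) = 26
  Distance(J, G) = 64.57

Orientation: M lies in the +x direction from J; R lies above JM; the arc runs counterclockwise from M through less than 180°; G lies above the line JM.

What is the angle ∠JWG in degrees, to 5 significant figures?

104.10°

J is at the origin; J and M share the same y with |JM| = 44.1 and M on the +x side, so M = (44.100, 0.0000). Since A1 is tangent to JM there, RM ⟂ JM, so R = M + (0, 8.5) = (44.100, 8.5000). Since RW ⟂ WG (tangency), |RG| = √(8.5² + 26.0²) = 27.354 regardless of where W sits on A1. So G lies on both circle(J, 64.57) and circle(R, 27.354); the above-JM intersection is G = (55.199, 33.501). W is the foot of the tangent from G: W = (52.556, 7.6358).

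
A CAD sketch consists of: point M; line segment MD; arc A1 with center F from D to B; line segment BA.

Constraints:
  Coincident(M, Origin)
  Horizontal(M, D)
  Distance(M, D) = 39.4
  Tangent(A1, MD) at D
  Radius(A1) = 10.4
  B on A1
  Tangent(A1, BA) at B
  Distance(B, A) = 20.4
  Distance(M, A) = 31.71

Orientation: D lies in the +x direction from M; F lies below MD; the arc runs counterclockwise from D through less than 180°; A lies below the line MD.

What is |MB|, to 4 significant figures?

30.66

Checks: ∠(FD, DM) = 90.00° ✓; |FD| = 10.40 ✓; |FB| = 10.40 ✓; ∠(FB, BA) = 90.00° ✓; |BA| = 20.40 ✓; |MA| = 31.71 ✓.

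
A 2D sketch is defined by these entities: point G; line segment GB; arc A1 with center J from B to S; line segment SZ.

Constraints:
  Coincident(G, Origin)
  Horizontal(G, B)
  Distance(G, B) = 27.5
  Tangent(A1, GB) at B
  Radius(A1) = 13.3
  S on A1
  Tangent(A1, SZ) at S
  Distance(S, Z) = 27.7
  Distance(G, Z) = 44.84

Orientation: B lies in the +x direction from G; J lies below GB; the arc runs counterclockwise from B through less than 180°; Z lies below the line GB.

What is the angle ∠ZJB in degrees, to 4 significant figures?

158.3°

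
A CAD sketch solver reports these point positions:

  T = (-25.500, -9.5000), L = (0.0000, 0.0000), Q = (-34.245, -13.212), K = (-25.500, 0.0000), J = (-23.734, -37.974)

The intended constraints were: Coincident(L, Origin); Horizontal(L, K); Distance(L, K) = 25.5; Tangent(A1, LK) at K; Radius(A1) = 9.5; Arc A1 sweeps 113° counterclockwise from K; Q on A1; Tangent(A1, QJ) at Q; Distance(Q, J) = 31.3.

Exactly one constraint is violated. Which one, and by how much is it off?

Distance(Q, J) = 31.3 — off by 4.40.

L = (0.00, 0.00) ✓; L.y = 0.00, K.y = 0.00 ✓; |LK| = 25.50 ✓; ∠(TK, KL) = 90.00° ✓; |TK| = 9.500 ✓; bearing(T→Q) − bearing(T→K) = 113.0° ✓; |TQ| = 9.500 ✓; ∠(TQ, QJ) = 90.00° ✓; |QJ| = 26.90 ✗.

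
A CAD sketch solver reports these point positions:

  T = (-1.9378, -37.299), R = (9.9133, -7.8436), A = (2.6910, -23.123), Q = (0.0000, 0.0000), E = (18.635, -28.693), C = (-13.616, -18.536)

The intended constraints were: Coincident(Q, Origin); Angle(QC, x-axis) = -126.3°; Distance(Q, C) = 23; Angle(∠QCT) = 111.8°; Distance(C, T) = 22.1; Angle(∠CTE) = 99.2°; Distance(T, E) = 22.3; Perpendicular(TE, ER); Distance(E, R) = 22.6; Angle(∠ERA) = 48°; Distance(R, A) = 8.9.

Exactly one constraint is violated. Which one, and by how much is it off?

Distance(R, A) = 8.9 — off by 8.00.

Q = (0.00, 0.00) ✓; QC at -126.3° ✓; |QC| = 23.00 ✓; ∠QCT = 111.8° ✓; |CT| = 22.10 ✓; ∠CTE = 99.20° ✓; |TE| = 22.30 ✓; ∠(TE, ER) = 90.00° ✓; |ER| = 22.60 ✓; ∠ERA = 48.00° ✓; |RA| = 16.90 ✗.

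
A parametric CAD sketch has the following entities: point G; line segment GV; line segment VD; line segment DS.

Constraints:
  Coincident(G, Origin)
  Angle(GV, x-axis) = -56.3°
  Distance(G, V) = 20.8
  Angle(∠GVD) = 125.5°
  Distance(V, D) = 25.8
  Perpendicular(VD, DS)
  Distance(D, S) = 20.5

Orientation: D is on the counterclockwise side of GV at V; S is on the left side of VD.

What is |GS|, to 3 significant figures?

38.0

∠GVD = 125.5°, so VD runs at -56.3° + (180° − 125.5°) = -1.80° from the x-axis; with |VD| = 25.8, D = V + 25.8·(cos -1.80°, sin -1.80°) = (37.3, -18.1). VD is perpendicular to DS; with |DS| = 20.5 on the left of VD, S = D + 20.5·(0.0314, 1.00) = (38.0, 2.37). Then |GS| = |S − G| = 38.0.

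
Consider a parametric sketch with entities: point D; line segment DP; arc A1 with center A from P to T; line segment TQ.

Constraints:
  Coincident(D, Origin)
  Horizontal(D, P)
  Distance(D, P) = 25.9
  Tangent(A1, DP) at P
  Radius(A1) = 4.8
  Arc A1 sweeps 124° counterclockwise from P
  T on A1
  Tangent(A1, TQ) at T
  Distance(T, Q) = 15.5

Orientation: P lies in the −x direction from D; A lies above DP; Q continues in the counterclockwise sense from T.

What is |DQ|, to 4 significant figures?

36.73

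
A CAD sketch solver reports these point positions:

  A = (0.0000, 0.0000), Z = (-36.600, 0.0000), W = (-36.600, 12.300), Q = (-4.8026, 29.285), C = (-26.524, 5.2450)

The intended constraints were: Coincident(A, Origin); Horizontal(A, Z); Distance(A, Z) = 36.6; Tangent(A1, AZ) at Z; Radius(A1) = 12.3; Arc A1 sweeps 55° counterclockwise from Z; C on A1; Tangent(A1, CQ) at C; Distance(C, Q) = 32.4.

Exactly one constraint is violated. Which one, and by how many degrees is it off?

Tangent(A1, CQ) at C — off by 7.10°.

A = (0.00, 0.00) ✓; A.y = 0.00, Z.y = 0.00 ✓; |AZ| = 36.60 ✓; ∠(WZ, ZA) = 90.00° ✓; |WZ| = 12.30 ✓; bearing(W→C) − bearing(W→Z) = 55.00° ✓; |WC| = 12.30 ✓; ∠(WC, CQ) = 97.10° ✗; |CQ| = 32.40 ✓.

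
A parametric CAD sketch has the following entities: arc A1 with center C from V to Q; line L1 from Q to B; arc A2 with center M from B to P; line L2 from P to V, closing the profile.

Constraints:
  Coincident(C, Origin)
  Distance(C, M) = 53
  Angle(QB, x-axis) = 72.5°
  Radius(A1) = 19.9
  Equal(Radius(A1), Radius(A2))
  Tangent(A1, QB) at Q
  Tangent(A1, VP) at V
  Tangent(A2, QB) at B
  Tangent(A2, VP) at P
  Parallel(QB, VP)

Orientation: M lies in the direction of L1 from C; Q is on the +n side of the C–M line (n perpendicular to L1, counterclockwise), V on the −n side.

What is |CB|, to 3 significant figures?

56.6

The slot axis is L1's direction at 72.5°, so u = (cos 72.5°, sin 72.5°) = (0.301, 0.954) and n = (−sin 72.5°, cos 72.5°) = (-0.954, 0.301). C is at the origin and M lies 53.0 along u from C, so M = 53.0·u = (15.9, 50.5). Tangency of A1 to both parallel lines with radius 19.9 puts Q and V at C ± 19.9·n: Q = (-19.0, 5.98), V = (19.0, -5.98). Equal radii place B and P the same way about M: B = M + 19.9·n = (-3.04, 56.5), P = M − 19.9·n = (34.9, 44.6). Then |CB| = |B − C| = 56.6.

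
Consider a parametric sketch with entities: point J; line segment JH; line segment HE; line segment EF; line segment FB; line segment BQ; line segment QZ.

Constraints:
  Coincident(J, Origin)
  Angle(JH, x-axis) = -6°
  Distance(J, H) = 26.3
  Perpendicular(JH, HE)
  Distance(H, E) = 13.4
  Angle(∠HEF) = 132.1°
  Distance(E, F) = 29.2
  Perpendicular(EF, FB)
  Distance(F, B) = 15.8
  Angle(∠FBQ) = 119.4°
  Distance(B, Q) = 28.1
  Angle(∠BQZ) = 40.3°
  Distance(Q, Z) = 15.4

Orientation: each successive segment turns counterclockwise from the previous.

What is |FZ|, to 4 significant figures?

24.41

J is at the origin; JH runs at -6.0° with length 26.3, so H = (26.16, -2.749). The perpendicularity gives HE at right angles to JH, so HE runs at 84.00°; with |HE| = 13.4, E = (27.56, 10.58). ∠HEF = 132.1° gives EF at 131.9° from the x-axis; with |EF| = 29.2, F = (8.056, 32.31). The perpendicularity gives FB at right angles to EF, so FB runs at -138.1°; with |FB| = 15.8, B = (-3.704, 21.76). ∠FBQ = 119.4° gives BQ at -77.50° from the x-axis; with |BQ| = 28.1, Q = (2.378, -5.674). ∠BQZ = 40.3° gives QZ at 62.20° from the x-axis; with |QZ| = 15.4, Z = (9.560, 7.948). Then |FZ| = |Z − F| = 24.41.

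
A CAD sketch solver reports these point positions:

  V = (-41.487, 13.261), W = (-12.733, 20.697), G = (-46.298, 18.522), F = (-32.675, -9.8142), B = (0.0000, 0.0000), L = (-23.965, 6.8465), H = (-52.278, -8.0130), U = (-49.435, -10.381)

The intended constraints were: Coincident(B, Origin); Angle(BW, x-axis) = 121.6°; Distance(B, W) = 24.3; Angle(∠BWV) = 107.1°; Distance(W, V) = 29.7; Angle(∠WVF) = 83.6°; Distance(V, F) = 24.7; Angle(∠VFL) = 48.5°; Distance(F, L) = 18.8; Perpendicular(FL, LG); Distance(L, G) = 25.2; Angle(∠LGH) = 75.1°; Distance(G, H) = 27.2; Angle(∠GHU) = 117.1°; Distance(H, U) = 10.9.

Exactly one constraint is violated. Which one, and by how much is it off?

Distance(H, U) = 10.9 — off by 7.20.

B = (0.00, 0.00) ✓; BW at 121.6° ✓; |BW| = 24.30 ✓; ∠BWV = 107.1° ✓; |WV| = 29.70 ✓; ∠WVF = 83.60° ✓; |VF| = 24.70 ✓; ∠VFL = 48.50° ✓; |FL| = 18.80 ✓; ∠(FL, LG) = 90.00° ✓; |LG| = 25.20 ✓; ∠LGH = 75.10° ✓; |GH| = 27.20 ✓; ∠GHU = 117.1° ✓; |HU| = 3.700 ✗.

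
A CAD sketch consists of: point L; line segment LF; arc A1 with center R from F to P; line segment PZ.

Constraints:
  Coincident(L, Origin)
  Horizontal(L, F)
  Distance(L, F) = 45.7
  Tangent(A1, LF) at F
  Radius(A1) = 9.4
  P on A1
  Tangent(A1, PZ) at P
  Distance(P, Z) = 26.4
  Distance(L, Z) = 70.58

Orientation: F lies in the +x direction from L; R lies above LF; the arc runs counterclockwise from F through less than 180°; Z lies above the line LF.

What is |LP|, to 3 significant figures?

54.9

L is at the origin; LF is horizontal with |LF| = 45.7 and F on the +x side, so F = (45.7, 0.00). The tangent condition forces RF to be normal to LF, so R = F + (0, 9.4) = (45.7, 9.40). Since RP ⟂ PZ (tangency), |RZ| = √(9.4² + 26.4²) = 28.0 regardless of where P sits on A1. So Z lies on both circle(L, 70.58) and circle(R, 28.0); the above-LF intersection is Z = (63.3, 31.2). P is the foot of the tangent from Z: P = (54.6, 6.29).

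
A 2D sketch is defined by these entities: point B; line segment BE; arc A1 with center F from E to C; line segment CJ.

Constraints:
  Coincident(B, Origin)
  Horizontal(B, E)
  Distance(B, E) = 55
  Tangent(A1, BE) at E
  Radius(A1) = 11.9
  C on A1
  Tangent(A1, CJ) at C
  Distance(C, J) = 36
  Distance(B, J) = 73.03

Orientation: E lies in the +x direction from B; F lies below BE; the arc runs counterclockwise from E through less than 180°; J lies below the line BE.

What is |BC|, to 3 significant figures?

46.1

Checks: B = (0.00, 0.00) ✓; |FC| = 11.90 ✓; ∠(FC, CJ) = 90.00° ✓; |CJ| = 36.00 ✓; |BJ| = 73.03 ✓.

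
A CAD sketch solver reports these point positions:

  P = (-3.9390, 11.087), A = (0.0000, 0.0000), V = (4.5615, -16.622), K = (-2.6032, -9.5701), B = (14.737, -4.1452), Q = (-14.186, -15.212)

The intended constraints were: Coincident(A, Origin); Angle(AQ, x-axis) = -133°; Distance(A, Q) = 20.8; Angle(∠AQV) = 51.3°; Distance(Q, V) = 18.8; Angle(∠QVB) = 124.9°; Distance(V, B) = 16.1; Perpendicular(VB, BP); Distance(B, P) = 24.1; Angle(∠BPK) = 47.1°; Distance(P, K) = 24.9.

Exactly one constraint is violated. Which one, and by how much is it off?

Distance(P, K) = 24.9 — off by 4.20.

A = (0.00, 0.00) ✓; AQ at -133.0° ✓; |AQ| = 20.80 ✓; ∠AQV = 51.30° ✓; |QV| = 18.80 ✓; ∠QVB = 124.9° ✓; |VB| = 16.10 ✓; ∠(VB, BP) = 90.00° ✓; |BP| = 24.10 ✓; ∠BPK = 47.10° ✓; |PK| = 20.70 ✗.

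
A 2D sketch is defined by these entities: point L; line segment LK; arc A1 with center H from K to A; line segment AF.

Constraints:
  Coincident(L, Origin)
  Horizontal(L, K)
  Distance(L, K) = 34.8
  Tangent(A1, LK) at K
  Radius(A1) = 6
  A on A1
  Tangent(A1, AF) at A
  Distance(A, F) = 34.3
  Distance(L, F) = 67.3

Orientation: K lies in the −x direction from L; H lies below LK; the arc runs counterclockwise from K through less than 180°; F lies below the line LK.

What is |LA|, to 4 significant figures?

39.62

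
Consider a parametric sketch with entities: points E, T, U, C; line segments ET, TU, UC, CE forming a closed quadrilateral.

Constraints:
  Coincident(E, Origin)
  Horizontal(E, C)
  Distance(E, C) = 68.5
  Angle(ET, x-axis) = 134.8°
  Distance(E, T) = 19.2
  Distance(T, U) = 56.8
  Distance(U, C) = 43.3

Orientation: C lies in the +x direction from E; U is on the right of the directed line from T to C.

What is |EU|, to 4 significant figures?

37.80

Checks: |TU| = 56.80 ✓; |UC| = 43.30 ✓.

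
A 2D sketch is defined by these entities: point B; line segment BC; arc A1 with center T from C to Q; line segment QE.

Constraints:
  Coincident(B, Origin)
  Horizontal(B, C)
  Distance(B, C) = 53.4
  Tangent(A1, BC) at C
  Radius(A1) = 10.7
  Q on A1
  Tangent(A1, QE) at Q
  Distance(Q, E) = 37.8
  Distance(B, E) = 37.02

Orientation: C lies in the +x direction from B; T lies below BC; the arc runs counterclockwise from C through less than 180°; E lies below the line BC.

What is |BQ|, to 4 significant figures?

45.67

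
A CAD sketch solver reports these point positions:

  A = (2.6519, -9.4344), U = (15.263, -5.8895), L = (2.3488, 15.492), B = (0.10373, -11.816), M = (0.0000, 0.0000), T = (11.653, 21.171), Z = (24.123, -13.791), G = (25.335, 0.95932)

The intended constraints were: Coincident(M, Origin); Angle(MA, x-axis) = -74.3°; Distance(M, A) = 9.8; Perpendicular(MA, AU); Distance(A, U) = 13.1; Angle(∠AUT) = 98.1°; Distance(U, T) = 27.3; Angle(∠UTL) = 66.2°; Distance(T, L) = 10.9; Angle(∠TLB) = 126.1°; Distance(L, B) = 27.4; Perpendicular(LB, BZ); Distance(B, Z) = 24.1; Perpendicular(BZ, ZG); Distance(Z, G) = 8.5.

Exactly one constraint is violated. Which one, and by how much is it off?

Distance(Z, G) = 8.5 — off by 6.30.

M = (0.00, 0.00) ✓; MA at -74.30° ✓; |MA| = 9.800 ✓; ∠(MA, AU) = 90.00° ✓; |AU| = 13.10 ✓; ∠AUT = 98.10° ✓; |UT| = 27.30 ✓; ∠UTL = 66.20° ✓; |TL| = 10.90 ✓; ∠TLB = 126.1° ✓; |LB| = 27.40 ✓; ∠(LB, BZ) = 90.00° ✓; |BZ| = 24.10 ✓; ∠(BZ, ZG) = 90.00° ✓; |ZG| = 14.80 ✗.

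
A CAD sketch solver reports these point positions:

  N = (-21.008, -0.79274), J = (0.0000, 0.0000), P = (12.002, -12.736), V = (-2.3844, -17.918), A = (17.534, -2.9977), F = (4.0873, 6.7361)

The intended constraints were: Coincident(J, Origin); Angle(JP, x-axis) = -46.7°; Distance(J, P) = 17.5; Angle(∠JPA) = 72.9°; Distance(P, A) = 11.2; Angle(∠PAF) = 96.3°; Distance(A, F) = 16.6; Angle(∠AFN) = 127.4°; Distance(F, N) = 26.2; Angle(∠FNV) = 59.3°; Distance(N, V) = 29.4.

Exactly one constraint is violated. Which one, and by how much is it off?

Distance(N, V) = 29.4 — off by 4.10.

J = (0.00, 0.00) ✓; JP at -46.70° ✓; |JP| = 17.50 ✓; ∠JPA = 72.90° ✓; |PA| = 11.20 ✓; ∠PAF = 96.30° ✓; |AF| = 16.60 ✓; ∠AFN = 127.4° ✓; |FN| = 26.20 ✓; ∠FNV = 59.30° ✓; |NV| = 25.30 ✗.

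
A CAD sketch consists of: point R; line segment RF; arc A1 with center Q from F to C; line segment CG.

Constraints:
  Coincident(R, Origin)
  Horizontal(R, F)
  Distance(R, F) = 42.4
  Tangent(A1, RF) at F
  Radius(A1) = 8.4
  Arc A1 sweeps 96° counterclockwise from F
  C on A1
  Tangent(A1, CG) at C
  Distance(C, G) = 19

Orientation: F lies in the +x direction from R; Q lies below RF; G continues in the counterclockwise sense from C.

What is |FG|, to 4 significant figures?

28.88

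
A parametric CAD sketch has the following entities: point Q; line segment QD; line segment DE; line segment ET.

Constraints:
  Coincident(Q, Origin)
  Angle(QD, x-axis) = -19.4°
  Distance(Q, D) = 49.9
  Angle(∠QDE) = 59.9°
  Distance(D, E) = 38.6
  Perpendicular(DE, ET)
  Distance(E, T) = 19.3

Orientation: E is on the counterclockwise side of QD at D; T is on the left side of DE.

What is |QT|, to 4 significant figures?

27.46

∠QDE = 59.9°, so DE runs at -19.4° + (180° − 59.9°) = 100.7° from the x-axis; with |DE| = 38.6, E = D + 38.6·(cos 100.7°, sin 100.7°) = (39.90, 21.35). DE ⟂ ET; with |ET| = 19.3 on the left of DE, T = E + 19.3·(-0.9826, -0.1857) = (20.94, 17.77). Then |QT| = |T − Q| = 27.46.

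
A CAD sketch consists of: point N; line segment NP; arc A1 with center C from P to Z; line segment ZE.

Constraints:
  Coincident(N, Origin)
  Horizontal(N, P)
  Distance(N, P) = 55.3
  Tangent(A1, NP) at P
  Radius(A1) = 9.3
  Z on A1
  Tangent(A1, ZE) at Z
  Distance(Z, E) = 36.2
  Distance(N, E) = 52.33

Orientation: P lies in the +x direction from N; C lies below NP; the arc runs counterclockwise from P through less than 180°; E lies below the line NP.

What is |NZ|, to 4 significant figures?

46.98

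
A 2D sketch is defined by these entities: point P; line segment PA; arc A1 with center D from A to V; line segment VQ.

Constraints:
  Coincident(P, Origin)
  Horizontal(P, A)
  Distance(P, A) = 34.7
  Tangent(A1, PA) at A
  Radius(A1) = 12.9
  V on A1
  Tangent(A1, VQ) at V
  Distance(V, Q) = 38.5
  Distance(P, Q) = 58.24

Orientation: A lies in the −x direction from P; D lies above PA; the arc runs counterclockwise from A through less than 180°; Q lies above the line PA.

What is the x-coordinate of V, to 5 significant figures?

-21.854

Checks: |DV| = 12.90 ✓; ∠(DV, VQ) = 90.00° ✓; |VQ| = 38.50 ✓; |PQ| = 58.24 ✓.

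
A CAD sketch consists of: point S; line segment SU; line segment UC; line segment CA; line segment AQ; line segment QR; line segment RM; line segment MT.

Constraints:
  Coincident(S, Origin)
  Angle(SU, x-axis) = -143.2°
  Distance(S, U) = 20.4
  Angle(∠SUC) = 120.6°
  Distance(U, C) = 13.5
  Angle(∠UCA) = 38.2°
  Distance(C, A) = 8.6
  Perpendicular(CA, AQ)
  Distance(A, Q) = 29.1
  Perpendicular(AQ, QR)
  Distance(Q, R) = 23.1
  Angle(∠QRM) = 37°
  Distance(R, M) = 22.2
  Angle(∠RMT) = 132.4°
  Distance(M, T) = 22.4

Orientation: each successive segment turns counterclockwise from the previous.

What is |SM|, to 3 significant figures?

30.2

S is at the origin; SU runs at -143.2° with length 20.4, so U = (-16.3, -12.2). ∠SUC = 120.6° gives UC at -83.8° from the x-axis; with |UC| = 13.5, C = (-14.9, -25.6). ∠UCA = 38.2° gives CA at 58.0° from the x-axis; with |CA| = 8.6, A = (-10.3, -18.3). CA ⟂ AQ, so AQ runs at 148°; with |AQ| = 29.1, Q = (-35.0, -2.93). The perpendicularity gives QR at right angles to AQ, so QR runs at -122°; with |QR| = 23.1, R = (-47.2, -22.5). ∠QRM = 37.0° gives RM at 21.0° from the x-axis; with |RM| = 22.2, M = (-26.5, -14.6). Then |SM| = |M − S| = 30.2.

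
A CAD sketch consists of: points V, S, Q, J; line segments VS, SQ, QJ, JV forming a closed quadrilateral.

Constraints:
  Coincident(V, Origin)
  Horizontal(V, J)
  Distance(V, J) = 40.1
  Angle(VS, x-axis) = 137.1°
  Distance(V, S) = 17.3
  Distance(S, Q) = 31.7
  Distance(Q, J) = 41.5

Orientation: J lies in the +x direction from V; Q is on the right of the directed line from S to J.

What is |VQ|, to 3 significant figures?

16.5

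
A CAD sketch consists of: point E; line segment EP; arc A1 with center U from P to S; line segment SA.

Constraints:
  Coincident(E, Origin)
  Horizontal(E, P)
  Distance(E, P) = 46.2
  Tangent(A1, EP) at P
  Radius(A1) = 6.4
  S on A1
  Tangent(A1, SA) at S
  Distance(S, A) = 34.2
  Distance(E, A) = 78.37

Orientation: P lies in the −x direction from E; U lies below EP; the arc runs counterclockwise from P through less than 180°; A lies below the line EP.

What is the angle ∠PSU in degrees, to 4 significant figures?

64.81°

E is at the origin; EP is horizontal with |EP| = 46.2 and P on the −x side, so P = (-46.20, 0.000). The tangent condition forces UP to be normal to EP, so U = P + (0, -6.4) = (-46.20, -6.400). Since US ⟂ SA (tangency), |UA| = √(6.4² + 34.2²) = 34.79 regardless of where S sits on A1. So A lies on both circle(E, 78.37) and circle(U, 34.79); the below-EP intersection is A = (-72.94, -28.66). S is the foot of the tangent from A: S = (-51.13, -2.318).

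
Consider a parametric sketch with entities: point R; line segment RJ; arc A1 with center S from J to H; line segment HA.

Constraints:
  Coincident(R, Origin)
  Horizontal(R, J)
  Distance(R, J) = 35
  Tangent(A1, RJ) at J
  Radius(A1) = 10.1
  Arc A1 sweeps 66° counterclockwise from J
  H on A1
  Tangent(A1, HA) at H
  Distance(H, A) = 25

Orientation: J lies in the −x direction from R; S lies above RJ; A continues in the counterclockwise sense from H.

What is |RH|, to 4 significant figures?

26.46

R is at the origin; R and J share the same y with |RJ| = 35.0 and J on the −x side, so J = (-35.00, 0.000). A1 meets RJ tangentially, so SJ is at right angles to RJ, so S = J + (0, 10.1) = (-35.00, 10.10). On A1, J sits at bearing -90° from S; a 66° counterclockwise sweep puts H at bearing -24°, so H = S + 10.1·(cos -24°, sin -24°) = (-25.77, 5.992). Then |RH| = |H − R| = 26.46.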